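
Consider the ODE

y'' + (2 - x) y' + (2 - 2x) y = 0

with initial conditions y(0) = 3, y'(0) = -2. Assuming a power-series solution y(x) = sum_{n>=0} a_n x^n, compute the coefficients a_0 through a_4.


Ansatz: y(x) = sum_{n>=0} a_n x^n, so y'(x) = sum_{n>=1} n a_n x^(n-1) and y''(x) = sum_{n>=2} n(n-1) a_n x^(n-2).
Substitute into P(x) y'' + Q(x) y' + R(x) y = 0 with P(x) = 1, Q(x) = 2 - x, R(x) = 2 - 2x, and match powers of x.
Initial conditions: a_0 = 3, a_1 = -2.
Setting the coefficient of each power of x to zero and solving order by order (substituting the coefficients already found):
  x^0: 2 a_2 + 2 a_1 + 2 a_0 = 0  ->  2 a_2 = -2 a_1 - 2 a_0 = -2  ->  a_2 = -1
  x^1: 6 a_3 + 4 a_2 + a_1 - 2 a_0 = 0  ->  6 a_3 = -4 a_2 - a_1 + 2 a_0 = 12  ->  a_3 = 2
  x^2: 12 a_4 + 6 a_3 - 2 a_1 = 0  ->  12 a_4 = -6 a_3 + 2 a_1 = -16  ->  a_4 = -4/3
Truncated series: y(x) = 3 - 2 x - x^2 + 2 x^3 - (4/3) x^4 + O(x^5).

a_0 = 3; a_1 = -2; a_2 = -1; a_3 = 2; a_4 = -4/3


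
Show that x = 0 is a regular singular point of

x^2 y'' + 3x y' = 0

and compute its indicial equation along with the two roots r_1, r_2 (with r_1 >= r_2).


Divide by x^2 to reach normal form y'' + P_1(x) y' + P_2(x) y = 0 with P_1(x) = 3/x and P_2(x) = 0.
x = 0 is a singular point because the y'-coefficient 3/x has a pole at x = 0.
It is a regular singular point because x P_1(x) = p(x) = 3 and x^2 P_2(x) = q(x) = 0 are polynomials, hence analytic at x = 0.
p(0) = 3,  q(0) = 0.
Indicial equation: r(r-1) + p(0) r + q(0) = 0, i.e. r^2 + (p(0) - 1) r + q(0) = 0, i.e. r^2 + 2 r = 0.
Discriminant: (2)^2 - 4(0) = 4, so r = (-2 ± 2)/2.
Solving: r_1 = 0, r_2 = -2.

indicial: r^2 + 2 r = 0; roots r_1 = 0, r_2 = -2


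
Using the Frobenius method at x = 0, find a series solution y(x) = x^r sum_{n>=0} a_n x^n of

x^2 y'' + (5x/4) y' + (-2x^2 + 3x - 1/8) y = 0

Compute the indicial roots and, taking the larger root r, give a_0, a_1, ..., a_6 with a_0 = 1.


Write in Frobenius form y'' + (p(x)/x) y' + (q(x)/x^2) y = 0:
  p(x) = 5/4,  q(x) = -2x^2 + 3x - 1/8.
Indicial equation: r(r-1) + (5/4) r + (-1/8) = 0 -> roots r_1 = 1/4, r_2 = -1/2.
Take r = r_1 = 1/4. Let y(x) = x^r sum_{n>=0} a_n x^n with a_0 = 1.
Substitute y = x^r sum a_n x^n and match x^{r+n}. The recurrence is
  D(n) a_n + 3 a_{n-1} - 2 a_{n-2} = 0,  where D(n) = (r+n)(r+n-1) + (5/4)(r+n) + (-1/8).
  a_n = [-3 a_{n-1} + 2 a_{n-2}] / D(n).
Since the indicial polynomial factors as (r - r_1)(r - r_2), D(n) = (r_1 + n - r_1)(r_1 + n - r_2) = n(n + 3/4).
Evaluating step by step (a_0 = 1):
  n = 1: D(1) = 1(1 + 3/4) = 7/4; numerator = -3(1) = -3; a_1 = (-3)/(7/4) = -12/7
  n = 2: D(2) = 2(2 + 3/4) = 11/2; numerator = -3(-12/7) + 2(1) = 50/7; a_2 = (50/7)/(11/2) = 100/77
  n = 3: D(3) = 3(3 + 3/4) = 45/4; numerator = -3(100/77) + 2(-12/7) = -564/77; a_3 = (-564/77)/(45/4) = -752/1155
  n = 4: D(4) = 4(4 + 3/4) = 19; numerator = -3(-752/1155) + 2(100/77) = 1752/385; a_4 = (1752/385)/(19) = 1752/7315
  n = 5: D(5) = 5(5 + 3/4) = 115/4; numerator = -3(1752/7315) + 2(-752/1155) = -44344/21945; a_5 = (-44344/21945)/(115/4) = -7712/109725
  n = 6: D(6) = 6(6 + 3/4) = 81/2; numerator = -3(-7712/109725) + 2(1752/7315) = 1328/1925; a_6 = (1328/1925)/(81/2) = 2656/155925

r = 1/4; a_0 = 1; a_1 = -12/7; a_2 = 100/77; a_3 = -752/1155; a_4 = 1752/7315; a_5 = -7712/109725; a_6 = 2656/155925


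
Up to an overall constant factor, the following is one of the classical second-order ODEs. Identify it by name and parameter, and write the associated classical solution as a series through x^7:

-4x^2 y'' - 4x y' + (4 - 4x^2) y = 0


All three coefficients share the factor -4; dividing through by -4 gives  x^2 y'' + x y' + (x^2 - 1) y = 0.
This matches the Bessel equation x^2 y'' + x y' + (x^2 - nu^2) y = 0 with nu^2 = 1, so nu = 1; the solution bounded at x = 0 is J_1(x).
Frobenius at x = 0: indicial roots ±nu; for r = nu the recurrence k(k + 2nu) c_k = -c_{k-2} gives the standard series J_nu(x) = sum_{k>=0} (-1)^k / (k! (k+nu)!) (x/2)^(2k+nu). Evaluate the first 4 terms:
  k = 0: (-1)^0 / (0! * 1! * 2^1) x^1 = 1/(1*1*2) x^1 = (1/2) x^1
  k = 1: (-1)^1 / (1! * 2! * 2^3) x^3 = -1/(1*2*8) x^3 = (-1/16) x^3
  k = 2: (-1)^2 / (2! * 3! * 2^5) x^5 = 1/(2*6*32) x^5 = (1/384) x^5
  k = 3: (-1)^3 / (3! * 4! * 2^7) x^7 = -1/(6*24*128) x^7 = (-1/18432) x^7
Hence J_1(x) = -x^7/18432 + x^5/384 - x^3/16 + x/2 + ....

J_1(x); series = -x^7/18432 + x^5/384 - x^3/16 + x/2


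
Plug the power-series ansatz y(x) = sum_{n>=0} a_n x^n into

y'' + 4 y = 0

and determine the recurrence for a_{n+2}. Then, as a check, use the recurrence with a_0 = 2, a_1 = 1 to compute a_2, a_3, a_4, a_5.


Substitute y = sum_n a_n x^n into y'' + (const) y = 0.
y''(x) = sum_{n>=0} (n+2)(n+1) a_{n+2} x^n.
The ODE becomes sum_n [(n+2)(n+1) a_{n+2} + 4 a_n] x^n = 0.
Setting each coefficient to zero gives the recurrence:
  (n+2)(n+1) a_{n+2} + 4 a_n = 0,
  a_{n+2} = -4 / ((n+1)(n+2)) a_n.

Check with a_0 = 2, a_1 = 1 (apply the recurrence for n = 0, 1, 2, 3): a_0 = 2, a_1 = 1, a_2 = -4, a_3 = -2/3, a_4 = 4/3, a_5 = 2/15.

a_{n+2} = -4/((n+1)(n+2)) * a_n; check: a_0 = 2, a_1 = 1, a_2 = -4, a_3 = -2/3, a_4 = 4/3, a_5 = 2/15


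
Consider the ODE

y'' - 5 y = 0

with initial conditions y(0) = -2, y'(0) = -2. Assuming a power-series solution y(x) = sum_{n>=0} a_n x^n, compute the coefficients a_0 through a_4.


Ansatz: y(x) = sum_{n>=0} a_n x^n, so y'(x) = sum_{n>=1} n a_n x^(n-1) and y''(x) = sum_{n>=2} n(n-1) a_n x^(n-2).
Substitute into P(x) y'' + Q(x) y' + R(x) y = 0 with P(x) = 1, Q(x) = 0, R(x) = -5, and match powers of x.
Initial conditions: a_0 = -2, a_1 = -2.
Setting the coefficient of each power of x to zero and solving order by order (substituting the coefficients already found):
  x^0: 2 a_2 - 5 a_0 = 0  ->  2 a_2 = 5 a_0 = -10  ->  a_2 = -5
  x^1: 6 a_3 - 5 a_1 = 0  ->  6 a_3 = 5 a_1 = -10  ->  a_3 = -5/3
  x^2: 12 a_4 - 5 a_2 = 0  ->  12 a_4 = 5 a_2 = -25  ->  a_4 = -25/12
Truncated series: y(x) = -2 - 2 x - 5 x^2 - (5/3) x^3 - (25/12) x^4 + O(x^5).

a_0 = -2; a_1 = -2; a_2 = -5; a_3 = -5/3; a_4 = -25/12


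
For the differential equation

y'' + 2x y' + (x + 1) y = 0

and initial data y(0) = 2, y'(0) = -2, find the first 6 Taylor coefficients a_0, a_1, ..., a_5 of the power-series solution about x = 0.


Ansatz: y(x) = sum_{n>=0} a_n x^n, so y'(x) = sum_{n>=1} n a_n x^(n-1) and y''(x) = sum_{n>=2} n(n-1) a_n x^(n-2).
Substitute into P(x) y'' + Q(x) y' + R(x) y = 0 with P(x) = 1, Q(x) = 2x, R(x) = x + 1, and match powers of x.
Initial conditions: a_0 = 2, a_1 = -2.
Setting the coefficient of each power of x to zero and solving order by order (substituting the coefficients already found):
  x^0: 2 a_2 + a_0 = 0  ->  2 a_2 = -a_0 = -2  ->  a_2 = -1
  x^1: 6 a_3 + 3 a_1 + a_0 = 0  ->  6 a_3 = -3 a_1 - a_0 = 4  ->  a_3 = 2/3
  x^2: 12 a_4 + 5 a_2 + a_1 = 0  ->  12 a_4 = -5 a_2 - a_1 = 7  ->  a_4 = 7/12
  x^3: 20 a_5 + 7 a_3 + a_2 = 0  ->  20 a_5 = -7 a_3 - a_2 = -11/3  ->  a_5 = -11/60
Truncated series: y(x) = 2 - 2 x - x^2 + (2/3) x^3 + (7/12) x^4 - (11/60) x^5 + O(x^6).

a_0 = 2; a_1 = -2; a_2 = -1; a_3 = 2/3; a_4 = 7/12; a_5 = -11/60


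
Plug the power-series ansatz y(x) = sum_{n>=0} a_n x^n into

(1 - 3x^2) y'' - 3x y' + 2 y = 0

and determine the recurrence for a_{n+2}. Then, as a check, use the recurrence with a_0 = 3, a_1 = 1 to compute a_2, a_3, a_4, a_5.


Substitute y = sum_n a_n x^n.
(1 - 3 x^2) y'' contributes (n+2)(n+1) a_{n+2} - 3 n(n-1) a_n at x^n.
-3 x y'(x) contributes -3 n a_n at x^n.
2 y(x) contributes 2 a_n at x^n.
Matching x^n: (n+2)(n+1) a_{n+2} + (-3 n(n-1) - 3 n + 2) a_n = 0.
Thus a_{n+2} = (3 n(n-1) + 3 n - 2) / ((n+1)(n+2)) * a_n.

Check with a_0 = 3, a_1 = 1 (apply the recurrence for n = 0, 1, 2, 3): a_0 = 3, a_1 = 1, a_2 = -3, a_3 = 1/6, a_4 = -5/2, a_5 = 5/24.

a_(n+2) = (3 n(n-1) + 3 n - 2) / ((n+1)(n+2)) * a_n; check: a_0 = 3, a_1 = 1, a_2 = -3, a_3 = 1/6, a_4 = -5/2, a_5 = 5/24


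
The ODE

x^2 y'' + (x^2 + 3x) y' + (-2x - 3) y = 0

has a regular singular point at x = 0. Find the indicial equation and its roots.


Divide by x^2 to reach normal form y'' + P_1(x) y' + P_2(x) y = 0 with P_1(x) = 1 + 3/x and P_2(x) = -2/x - 3/x^2.
x = 0 is a singular point because the y'-coefficient 1 + 3/x has a pole at x = 0 and the y-coefficient -2/x - 3/x^2 has a pole at x = 0.
It is a regular singular point because x P_1(x) = p(x) = x + 3 and x^2 P_2(x) = q(x) = -2x - 3 are polynomials, hence analytic at x = 0.
p(0) = 3,  q(0) = -3.
Indicial equation: r(r-1) + p(0) r + q(0) = 0, i.e. r^2 + (p(0) - 1) r + q(0) = 0, i.e. r^2 + 2 r - 3 = 0.
Discriminant: (2)^2 - 4(-3) = 16, so r = (-2 ± 4)/2.
Solving: r_1 = 1, r_2 = -3.

indicial: r^2 + 2 r - 3 = 0; roots r_1 = 1, r_2 = -3


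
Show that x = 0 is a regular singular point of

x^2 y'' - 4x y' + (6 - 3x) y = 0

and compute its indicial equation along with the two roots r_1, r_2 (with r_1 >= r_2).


Divide by x^2 to reach normal form y'' + P_1(x) y' + P_2(x) y = 0 with P_1(x) = -4/x and P_2(x) = -3/x + 6/x^2.
x = 0 is a singular point because the y'-coefficient -4/x has a pole at x = 0 and the y-coefficient -3/x + 6/x^2 has a pole at x = 0.
It is a regular singular point because x P_1(x) = p(x) = -4 and x^2 P_2(x) = q(x) = 6 - 3x are polynomials, hence analytic at x = 0.
p(0) = -4,  q(0) = 6.
Indicial equation: r(r-1) + p(0) r + q(0) = 0, i.e. r^2 + (p(0) - 1) r + q(0) = 0, i.e. r^2 - 5 r + 6 = 0.
Discriminant: (-5)^2 - 4(6) = 1, so r = (5 ± 1)/2.
Solving: r_1 = 3, r_2 = 2.

indicial: r^2 - 5 r + 6 = 0; roots r_1 = 3, r_2 = 2


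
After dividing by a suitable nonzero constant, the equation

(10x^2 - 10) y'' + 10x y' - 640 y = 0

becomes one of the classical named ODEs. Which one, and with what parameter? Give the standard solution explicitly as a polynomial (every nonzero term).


All three coefficients share the factor -10; dividing through by -10 gives  (1 - x^2) y'' - x y' + 64 y = 0.
This matches the Chebyshev equation (1 - x^2) y'' - x y' + n^2 y = 0 (note the -x y' term, not -2x y') with n^2 = 64, so n = 8; the polynomial solution is T_8(x).
With y = sum_k a_k x^k, matching x^k gives (k+2)(k+1) a_{k+2} = (k^2 - n^2) a_k = (k - 8)(k + 8) a_k. The right side vanishes at k = 8, so the series with the parity of 8 terminates at degree 8.
Standard normalization: leading coefficient of T_n is 2^(n-1), so a_8 = 2^7 = 128. Work downward with a_k = (k+1)(k+2) a_{k+2} / ((k - 8)(k + 8)):
  a_6 = (7)(8)(128) / ((6 - 8)(6 + 8)) = 7168/(-28) = -256
  a_4 = (5)(6)(-256) / ((4 - 8)(4 + 8)) = -7680/(-48) = 160
  a_2 = (3)(4)(160) / ((2 - 8)(2 + 8)) = 1920/(-60) = -32
  a_0 = (1)(2)(-32) / ((0 - 8)(0 + 8)) = -64/(-64) = 1
Hence T_8(x) = 128 x^8 - 256 x^6 + 160 x^4 - 32 x^2 + 1.

T_8(x); series = 128 x^8 - 256 x^6 + 160 x^4 - 32 x^2 + 1


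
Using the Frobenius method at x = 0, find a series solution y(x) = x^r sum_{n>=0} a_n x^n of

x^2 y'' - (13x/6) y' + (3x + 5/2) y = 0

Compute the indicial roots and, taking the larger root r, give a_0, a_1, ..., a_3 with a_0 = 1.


Write in Frobenius form y'' + (p(x)/x) y' + (q(x)/x^2) y = 0:
  p(x) = -13/6,  q(x) = 3x + 5/2.
Indicial equation: r(r-1) + (-13/6) r + (5/2) = 0 -> roots r_1 = 5/3, r_2 = 3/2.
Take r = r_1 = 5/3. Let y(x) = x^r sum_{n>=0} a_n x^n with a_0 = 1.
Substitute y = x^r sum a_n x^n and match x^{r+n}. The recurrence is
  D(n) a_n + 3 a_{n-1} = 0,  where D(n) = (r+n)(r+n-1) + (-13/6)(r+n) + (5/2).
  a_n = -3 / D(n) * a_{n-1}.
Since the indicial polynomial factors as (r - r_1)(r - r_2), D(n) = (r_1 + n - r_1)(r_1 + n - r_2) = n(n + 1/6).
Evaluating step by step (a_0 = 1):
  n = 1: D(1) = 1(1 + 1/6) = 7/6; numerator = -3(1) = -3; a_1 = (-3)/(7/6) = -18/7
  n = 2: D(2) = 2(2 + 1/6) = 13/3; numerator = -3(-18/7) = 54/7; a_2 = (54/7)/(13/3) = 162/91
  n = 3: D(3) = 3(3 + 1/6) = 19/2; numerator = -3(162/91) = -486/91; a_3 = (-486/91)/(19/2) = -972/1729

r = 5/3; a_0 = 1; a_1 = -18/7; a_2 = 162/91; a_3 = -972/1729


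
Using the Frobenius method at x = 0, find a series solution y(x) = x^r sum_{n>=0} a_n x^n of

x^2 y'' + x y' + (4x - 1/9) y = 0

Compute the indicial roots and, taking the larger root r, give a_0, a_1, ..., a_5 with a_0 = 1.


Write in Frobenius form y'' + (p(x)/x) y' + (q(x)/x^2) y = 0:
  p(x) = 1,  q(x) = 4x - 1/9.
Indicial equation: r(r-1) + (1) r + (-1/9) = 0 -> roots r_1 = 1/3, r_2 = -1/3.
Take r = r_1 = 1/3. Let y(x) = x^r sum_{n>=0} a_n x^n with a_0 = 1.
Substitute y = x^r sum a_n x^n and match x^{r+n}. The recurrence is
  D(n) a_n + 4 a_{n-1} = 0,  where D(n) = (r+n)(r+n-1) + (1)(r+n) + (-1/9).
  a_n = -4 / D(n) * a_{n-1}.
Since the indicial polynomial factors as (r - r_1)(r - r_2), D(n) = (r_1 + n - r_1)(r_1 + n - r_2) = n(n + 2/3).
Evaluating step by step (a_0 = 1):
  n = 1: D(1) = 1(1 + 2/3) = 5/3; numerator = -4(1) = -4; a_1 = (-4)/(5/3) = -12/5
  n = 2: D(2) = 2(2 + 2/3) = 16/3; numerator = -4(-12/5) = 48/5; a_2 = (48/5)/(16/3) = 9/5
  n = 3: D(3) = 3(3 + 2/3) = 11; numerator = -4(9/5) = -36/5; a_3 = (-36/5)/(11) = -36/55
  n = 4: D(4) = 4(4 + 2/3) = 56/3; numerator = -4(-36/55) = 144/55; a_4 = (144/55)/(56/3) = 54/385
  n = 5: D(5) = 5(5 + 2/3) = 85/3; numerator = -4(54/385) = -216/385; a_5 = (-216/385)/(85/3) = -648/32725

r = 1/3; a_0 = 1; a_1 = -12/5; a_2 = 9/5; a_3 = -36/55; a_4 = 54/385; a_5 = -648/32725


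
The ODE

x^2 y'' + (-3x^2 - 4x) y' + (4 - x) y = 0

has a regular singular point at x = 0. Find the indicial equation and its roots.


Divide by x^2 to reach normal form y'' + P_1(x) y' + P_2(x) y = 0 with P_1(x) = -3 - 4/x and P_2(x) = -1/x + 4/x^2.
x = 0 is a singular point because the y'-coefficient -3 - 4/x has a pole at x = 0 and the y-coefficient -1/x + 4/x^2 has a pole at x = 0.
It is a regular singular point because x P_1(x) = p(x) = -3x - 4 and x^2 P_2(x) = q(x) = 4 - x are polynomials, hence analytic at x = 0.
p(0) = -4,  q(0) = 4.
Indicial equation: r(r-1) + p(0) r + q(0) = 0, i.e. r^2 + (p(0) - 1) r + q(0) = 0, i.e. r^2 - 5 r + 4 = 0.
Discriminant: (-5)^2 - 4(4) = 9, so r = (5 ± 3)/2.
Solving: r_1 = 4, r_2 = 1.

indicial: r^2 - 5 r + 4 = 0; roots r_1 = 4, r_2 = 1


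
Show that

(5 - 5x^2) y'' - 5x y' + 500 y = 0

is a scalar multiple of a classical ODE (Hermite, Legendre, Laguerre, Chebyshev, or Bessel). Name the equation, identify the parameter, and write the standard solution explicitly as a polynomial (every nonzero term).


All three coefficients share the factor 5; dividing through by 5 gives  (1 - x^2) y'' - x y' + 100 y = 0.
This matches the Chebyshev equation (1 - x^2) y'' - x y' + n^2 y = 0 (note the -x y' term, not -2x y') with n^2 = 100, so n = 10; the polynomial solution is T_10(x).
With y = sum_k a_k x^k, matching x^k gives (k+2)(k+1) a_{k+2} = (k^2 - n^2) a_k = (k - 10)(k + 10) a_k. The right side vanishes at k = 10, so the series with the parity of 10 terminates at degree 10.
Standard normalization: leading coefficient of T_n is 2^(n-1), so a_10 = 2^9 = 512. Work downward with a_k = (k+1)(k+2) a_{k+2} / ((k - 10)(k + 10)):
  a_8 = (9)(10)(512) / ((8 - 10)(8 + 10)) = 46080/(-36) = -1280
  a_6 = (7)(8)(-1280) / ((6 - 10)(6 + 10)) = -71680/(-64) = 1120
  a_4 = (5)(6)(1120) / ((4 - 10)(4 + 10)) = 33600/(-84) = -400
  a_2 = (3)(4)(-400) / ((2 - 10)(2 + 10)) = -4800/(-96) = 50
  a_0 = (1)(2)(50) / ((0 - 10)(0 + 10)) = 100/(-100) = -1
Hence T_10(x) = 512 x^10 - 1280 x^8 + 1120 x^6 - 400 x^4 + 50 x^2 - 1.

T_10(x); series = 512 x^10 - 1280 x^8 + 1120 x^6 - 400 x^4 + 50 x^2 - 1


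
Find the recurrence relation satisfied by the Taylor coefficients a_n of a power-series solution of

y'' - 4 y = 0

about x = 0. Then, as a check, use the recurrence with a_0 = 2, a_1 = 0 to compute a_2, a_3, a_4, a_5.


Substitute y = sum_n a_n x^n into y'' + (const) y = 0.
y''(x) = sum_{n>=0} (n+2)(n+1) a_{n+2} x^n.
The ODE becomes sum_n [(n+2)(n+1) a_{n+2} - 4 a_n] x^n = 0.
Setting each coefficient to zero gives the recurrence:
  (n+2)(n+1) a_{n+2} - 4 a_n = 0,
  a_{n+2} = 4 / ((n+1)(n+2)) a_n.

Check with a_0 = 2, a_1 = 0 (apply the recurrence for n = 0, 1, 2, 3): a_0 = 2, a_1 = 0, a_2 = 4, a_3 = 0, a_4 = 4/3, a_5 = 0.

a_{n+2} = 4/((n+1)(n+2)) * a_n; check: a_0 = 2, a_1 = 0, a_2 = 4, a_3 = 0, a_4 = 4/3, a_5 = 0


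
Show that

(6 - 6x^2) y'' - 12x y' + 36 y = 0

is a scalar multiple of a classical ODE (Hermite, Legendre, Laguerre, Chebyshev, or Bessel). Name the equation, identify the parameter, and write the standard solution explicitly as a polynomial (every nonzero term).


All three coefficients share the factor 6; dividing through by 6 gives  (1 - x^2) y'' - 2x y' + 6 y = 0.
This matches the Legendre equation (1 - x^2) y'' - 2x y' + n(n+1) y = 0 (note the -2x y' term) with n(n+1) = 6, so n = 2; the polynomial solution is P_2(x).
With y = sum_k a_k x^k, matching x^k gives (k+2)(k+1) a_{k+2} = [k(k+1) - n(n+1)] a_k = (k - 2)(k + 3) a_k. The right side vanishes at k = 2, so the series with the parity of 2 terminates at degree 2.
Standard normalization (P_n(1) = 1): leading coefficient (2n)!/(2^n (n!)^2) = 24/(4*4) = 3/2, so a_2 = 3/2. Work downward with a_k = (k+1)(k+2) a_{k+2} / ((k - 2)(k + 3)):
  a_0 = (1)(2)(3/2) / ((0 - 2)(0 + 3)) = 3/(-6) = -1/2
Hence P_2(x) = 3 x^2/2 - 1/2.

P_2(x); series = 3 x^2/2 - 1/2


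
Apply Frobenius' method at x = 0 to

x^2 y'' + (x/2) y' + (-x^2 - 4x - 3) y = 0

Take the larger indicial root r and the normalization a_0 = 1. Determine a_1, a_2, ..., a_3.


Write in Frobenius form y'' + (p(x)/x) y' + (q(x)/x^2) y = 0:
  p(x) = 1/2,  q(x) = -x^2 - 4x - 3.
Indicial equation: r(r-1) + (1/2) r + (-3) = 0 -> roots r_1 = 2, r_2 = -3/2.
Take r = r_1 = 2. Let y(x) = x^r sum_{n>=0} a_n x^n with a_0 = 1.
Substitute y = x^r sum a_n x^n and match x^{r+n}. The recurrence is
  D(n) a_n - 4 a_{n-1} - 1 a_{n-2} = 0,  where D(n) = (r+n)(r+n-1) + (1/2)(r+n) + (-3).
  a_n = [4 a_{n-1} + 1 a_{n-2}] / D(n).
Since the indicial polynomial factors as (r - r_1)(r - r_2), D(n) = (r_1 + n - r_1)(r_1 + n - r_2) = n(n + 7/2).
Evaluating step by step (a_0 = 1):
  n = 1: D(1) = 1(1 + 7/2) = 9/2; numerator = 4(1) = 4; a_1 = (4)/(9/2) = 8/9
  n = 2: D(2) = 2(2 + 7/2) = 11; numerator = 4(8/9) + 1(1) = 41/9; a_2 = (41/9)/(11) = 41/99
  n = 3: D(3) = 3(3 + 7/2) = 39/2; numerator = 4(41/99) + 1(8/9) = 28/11; a_3 = (28/11)/(39/2) = 56/429

r = 2; a_0 = 1; a_1 = 8/9; a_2 = 41/99; a_3 = 56/429


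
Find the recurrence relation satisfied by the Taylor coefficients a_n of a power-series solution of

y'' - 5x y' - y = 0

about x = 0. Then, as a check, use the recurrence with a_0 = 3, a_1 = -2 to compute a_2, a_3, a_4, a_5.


Substitute y = sum_n a_n x^n.
y''(x) has coefficient (n+2)(n+1) a_{n+2} at x^n;
-5 x y'(x) has coefficient -5 n a_n at x^n (shift);
-y(x) has coefficient -1 a_n at x^n.
Matching x^n: (n+2)(n+1) a_{n+2} + (-5n - 1) a_n = 0.
Thus a_{n+2} = (5n + 1) / ((n+1)(n+2)) * a_n.

Check with a_0 = 3, a_1 = -2 (apply the recurrence for n = 0, 1, 2, 3): a_0 = 3, a_1 = -2, a_2 = 3/2, a_3 = -2, a_4 = 11/8, a_5 = -8/5.

a_(n+2) = (5n + 1) / ((n+1)(n+2)) * a_n; check: a_0 = 3, a_1 = -2, a_2 = 3/2, a_3 = -2, a_4 = 11/8, a_5 = -8/5


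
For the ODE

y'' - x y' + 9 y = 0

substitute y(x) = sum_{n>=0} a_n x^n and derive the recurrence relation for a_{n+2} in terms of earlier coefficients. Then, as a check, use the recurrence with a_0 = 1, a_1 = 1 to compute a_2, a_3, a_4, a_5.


Substitute y = sum_n a_n x^n.
y''(x) has coefficient (n+2)(n+1) a_{n+2} at x^n;
-x y'(x) has coefficient -n a_n at x^n (shift);
9 y(x) has coefficient 9 a_n at x^n.
Matching x^n: (n+2)(n+1) a_{n+2} + (-n + 9) a_n = 0.
Thus a_{n+2} = (n - 9) / ((n+1)(n+2)) * a_n.

Check with a_0 = 1, a_1 = 1 (apply the recurrence for n = 0, 1, 2, 3): a_0 = 1, a_1 = 1, a_2 = -9/2, a_3 = -4/3, a_4 = 21/8, a_5 = 2/5.

a_(n+2) = (n - 9) / ((n+1)(n+2)) * a_n; check: a_0 = 1, a_1 = 1, a_2 = -9/2, a_3 = -4/3, a_4 = 21/8, a_5 = 2/5


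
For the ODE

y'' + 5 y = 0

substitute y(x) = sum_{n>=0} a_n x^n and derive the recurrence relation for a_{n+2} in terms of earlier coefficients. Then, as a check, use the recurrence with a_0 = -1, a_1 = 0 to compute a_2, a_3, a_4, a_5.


Substitute y = sum_n a_n x^n into y'' + (const) y = 0.
y''(x) = sum_{n>=0} (n+2)(n+1) a_{n+2} x^n.
The ODE becomes sum_n [(n+2)(n+1) a_{n+2} + 5 a_n] x^n = 0.
Setting each coefficient to zero gives the recurrence:
  (n+2)(n+1) a_{n+2} + 5 a_n = 0,
  a_{n+2} = -5 / ((n+1)(n+2)) a_n.

Check with a_0 = -1, a_1 = 0 (apply the recurrence for n = 0, 1, 2, 3): a_0 = -1, a_1 = 0, a_2 = 5/2, a_3 = 0, a_4 = -25/24, a_5 = 0.

a_{n+2} = -5/((n+1)(n+2)) * a_n; check: a_0 = -1, a_1 = 0, a_2 = 5/2, a_3 = 0, a_4 = -25/24, a_5 = 0


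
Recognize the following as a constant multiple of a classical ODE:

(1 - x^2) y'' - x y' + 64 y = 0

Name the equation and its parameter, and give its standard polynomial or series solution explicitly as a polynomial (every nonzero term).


The equation is already in a standard form:  (1 - x^2) y'' - x y' + 64 y = 0.
This matches the Chebyshev equation (1 - x^2) y'' - x y' + n^2 y = 0 (note the -x y' term, not -2x y') with n^2 = 64, so n = 8; the polynomial solution is T_8(x).
With y = sum_k a_k x^k, matching x^k gives (k+2)(k+1) a_{k+2} = (k^2 - n^2) a_k = (k - 8)(k + 8) a_k. The right side vanishes at k = 8, so the series with the parity of 8 terminates at degree 8.
Standard normalization: leading coefficient of T_n is 2^(n-1), so a_8 = 2^7 = 128. Work downward with a_k = (k+1)(k+2) a_{k+2} / ((k - 8)(k + 8)):
  a_6 = (7)(8)(128) / ((6 - 8)(6 + 8)) = 7168/(-28) = -256
  a_4 = (5)(6)(-256) / ((4 - 8)(4 + 8)) = -7680/(-48) = 160
  a_2 = (3)(4)(160) / ((2 - 8)(2 + 8)) = 1920/(-60) = -32
  a_0 = (1)(2)(-32) / ((0 - 8)(0 + 8)) = -64/(-64) = 1
Hence T_8(x) = 128 x^8 - 256 x^6 + 160 x^4 - 32 x^2 + 1.

T_8(x); series = 128 x^8 - 256 x^6 + 160 x^4 - 32 x^2 + 1


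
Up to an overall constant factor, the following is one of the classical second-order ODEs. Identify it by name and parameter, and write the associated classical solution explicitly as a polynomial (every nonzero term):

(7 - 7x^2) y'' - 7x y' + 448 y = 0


All three coefficients share the factor 7; dividing through by 7 gives  (1 - x^2) y'' - x y' + 64 y = 0.
This matches the Chebyshev equation (1 - x^2) y'' - x y' + n^2 y = 0 (note the -x y' term, not -2x y') with n^2 = 64, so n = 8; the polynomial solution is T_8(x).
With y = sum_k a_k x^k, matching x^k gives (k+2)(k+1) a_{k+2} = (k^2 - n^2) a_k = (k - 8)(k + 8) a_k. The right side vanishes at k = 8, so the series with the parity of 8 terminates at degree 8.
Standard normalization: leading coefficient of T_n is 2^(n-1), so a_8 = 2^7 = 128. Work downward with a_k = (k+1)(k+2) a_{k+2} / ((k - 8)(k + 8)):
  a_6 = (7)(8)(128) / ((6 - 8)(6 + 8)) = 7168/(-28) = -256
  a_4 = (5)(6)(-256) / ((4 - 8)(4 + 8)) = -7680/(-48) = 160
  a_2 = (3)(4)(160) / ((2 - 8)(2 + 8)) = 1920/(-60) = -32
  a_0 = (1)(2)(-32) / ((0 - 8)(0 + 8)) = -64/(-64) = 1
Hence T_8(x) = 128 x^8 - 256 x^6 + 160 x^4 - 32 x^2 + 1.

T_8(x); series = 128 x^8 - 256 x^6 + 160 x^4 - 32 x^2 + 1


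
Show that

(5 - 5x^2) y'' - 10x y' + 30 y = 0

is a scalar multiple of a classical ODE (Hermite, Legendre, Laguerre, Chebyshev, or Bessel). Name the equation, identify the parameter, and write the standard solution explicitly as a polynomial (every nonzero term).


All three coefficients share the factor 5; dividing through by 5 gives  (1 - x^2) y'' - 2x y' + 6 y = 0.
This matches the Legendre equation (1 - x^2) y'' - 2x y' + n(n+1) y = 0 (note the -2x y' term) with n(n+1) = 6, so n = 2; the polynomial solution is P_2(x).
With y = sum_k a_k x^k, matching x^k gives (k+2)(k+1) a_{k+2} = [k(k+1) - n(n+1)] a_k = (k - 2)(k + 3) a_k. The right side vanishes at k = 2, so the series with the parity of 2 terminates at degree 2.
Standard normalization (P_n(1) = 1): leading coefficient (2n)!/(2^n (n!)^2) = 24/(4*4) = 3/2, so a_2 = 3/2. Work downward with a_k = (k+1)(k+2) a_{k+2} / ((k - 2)(k + 3)):
  a_0 = (1)(2)(3/2) / ((0 - 2)(0 + 3)) = 3/(-6) = -1/2
Hence P_2(x) = 3 x^2/2 - 1/2.

P_2(x); series = 3 x^2/2 - 1/2


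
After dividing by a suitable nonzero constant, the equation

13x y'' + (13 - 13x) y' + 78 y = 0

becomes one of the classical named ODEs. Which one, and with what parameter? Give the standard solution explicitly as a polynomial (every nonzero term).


All three coefficients share the factor 13; dividing through by 13 gives  x y'' + (1 - x) y' + 6 y = 0.
This matches the Laguerre equation x y'' + (1 - x) y' + n y = 0 with n = 6; the polynomial solution is L_6(x).
With y = sum_k a_k x^k, matching x^k gives (k+1)k a_{k+1} + (k+1) a_{k+1} - k a_k + n a_k = 0, i.e. (k+1)^2 a_{k+1} = (k - n) a_k = (k - 6) a_k. The right side vanishes at k = 6, so the series terminates at degree 6.
Standard normalization L_n(0) = 1 gives a_0 = 1. Work upward with a_{k+1} = (k - 6) a_k / (k+1)^2:
  a_1 = (0 - 6)(1) / 1^2 = -6/1 = -6
  a_2 = (1 - 6)(-6) / 2^2 = 30/4 = 15/2
  a_3 = (2 - 6)(15/2) / 3^2 = -30/9 = -10/3
  a_4 = (3 - 6)(-10/3) / 4^2 = 10/16 = 5/8
  a_5 = (4 - 6)(5/8) / 5^2 = (-5/4)/25 = -1/20
  a_6 = (5 - 6)(-1/20) / 6^2 = (1/20)/36 = 1/720
Hence L_6(x) = x^6/720 - x^5/20 + 5 x^4/8 - 10 x^3/3 + 15 x^2/2 - 6 x + 1.

L_6(x); series = x^6/720 - x^5/20 + 5 x^4/8 - 10 x^3/3 + 15 x^2/2 - 6 x + 1


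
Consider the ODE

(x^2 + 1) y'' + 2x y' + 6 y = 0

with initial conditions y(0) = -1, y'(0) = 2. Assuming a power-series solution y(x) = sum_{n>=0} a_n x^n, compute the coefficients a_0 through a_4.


Ansatz: y(x) = sum_{n>=0} a_n x^n, so y'(x) = sum_{n>=1} n a_n x^(n-1) and y''(x) = sum_{n>=2} n(n-1) a_n x^(n-2).
Substitute into P(x) y'' + Q(x) y' + R(x) y = 0 with P(x) = x^2 + 1, Q(x) = 2x, R(x) = 6, and match powers of x.
Initial conditions: a_0 = -1, a_1 = 2.
Setting the coefficient of each power of x to zero and solving order by order (substituting the coefficients already found):
  x^0: 2 a_2 + 6 a_0 = 0  ->  2 a_2 = -6 a_0 = 6  ->  a_2 = 3
  x^1: 6 a_3 + 8 a_1 = 0  ->  6 a_3 = -8 a_1 = -16  ->  a_3 = -8/3
  x^2: 12 a_4 + 12 a_2 = 0  ->  12 a_4 = -12 a_2 = -36  ->  a_4 = -3
Truncated series: y(x) = -1 + 2 x + 3 x^2 - (8/3) x^3 - 3 x^4 + O(x^5).

a_0 = -1; a_1 = 2; a_2 = 3; a_3 = -8/3; a_4 = -3


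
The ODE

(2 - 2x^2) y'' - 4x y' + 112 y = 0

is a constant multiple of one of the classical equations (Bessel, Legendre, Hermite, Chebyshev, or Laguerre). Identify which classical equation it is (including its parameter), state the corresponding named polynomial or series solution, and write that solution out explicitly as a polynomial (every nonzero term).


All three coefficients share the factor 2; dividing through by 2 gives  (1 - x^2) y'' - 2x y' + 56 y = 0.
This matches the Legendre equation (1 - x^2) y'' - 2x y' + n(n+1) y = 0 (note the -2x y' term) with n(n+1) = 56, so n = 7; the polynomial solution is P_7(x).
With y = sum_k a_k x^k, matching x^k gives (k+2)(k+1) a_{k+2} = [k(k+1) - n(n+1)] a_k = (k - 7)(k + 8) a_k. The right side vanishes at k = 7, so the series with the parity of 7 terminates at degree 7.
Standard normalization (P_n(1) = 1): leading coefficient (2n)!/(2^n (n!)^2) = 87178291200/(128*25401600) = 429/16, so a_7 = 429/16. Work downward with a_k = (k+1)(k+2) a_{k+2} / ((k - 7)(k + 8)):
  a_5 = (6)(7)(429/16) / ((5 - 7)(5 + 8)) = (9009/8)/(-26) = -693/16
  a_3 = (4)(5)(-693/16) / ((3 - 7)(3 + 8)) = (-3465/4)/(-44) = 315/16
  a_1 = (2)(3)(315/16) / ((1 - 7)(1 + 8)) = (945/8)/(-54) = -35/16
Hence P_7(x) = 429 x^7/16 - 693 x^5/16 + 315 x^3/16 - 35 x/16.

P_7(x); series = 429 x^7/16 - 693 x^5/16 + 315 x^3/16 - 35 x/16


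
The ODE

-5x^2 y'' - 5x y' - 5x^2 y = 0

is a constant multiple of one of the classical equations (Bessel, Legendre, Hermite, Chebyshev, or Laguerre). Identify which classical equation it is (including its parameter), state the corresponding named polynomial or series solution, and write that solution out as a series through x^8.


All three coefficients share the factor -5; dividing through by -5 gives  x^2 y'' + x y' + x^2 y = 0.
This matches the Bessel equation x^2 y'' + x y' + (x^2 - nu^2) y = 0 with nu^2 = 0, so nu = 0; the solution bounded at x = 0 is J_0(x).
Frobenius at x = 0: indicial roots ±nu; for r = nu the recurrence k(k + 2nu) c_k = -c_{k-2} gives the standard series J_nu(x) = sum_{k>=0} (-1)^k / (k! (k+nu)!) (x/2)^(2k+nu). Evaluate the first 5 terms:
  k = 0: (-1)^0 / (0! * 0! * 2^0) x^0 = 1/(1*1*1) x^0 = (1) x^0
  k = 1: (-1)^1 / (1! * 1! * 2^2) x^2 = -1/(1*1*4) x^2 = (-1/4) x^2
  k = 2: (-1)^2 / (2! * 2! * 2^4) x^4 = 1/(2*2*16) x^4 = (1/64) x^4
  k = 3: (-1)^3 / (3! * 3! * 2^6) x^6 = -1/(6*6*64) x^6 = (-1/2304) x^6
  k = 4: (-1)^4 / (4! * 4! * 2^8) x^8 = 1/(24*24*256) x^8 = (1/147456) x^8
Hence J_0(x) = x^8/147456 - x^6/2304 + x^4/64 - x^2/4 + 1 + ....

J_0(x); series = x^8/147456 - x^6/2304 + x^4/64 - x^2/4 + 1


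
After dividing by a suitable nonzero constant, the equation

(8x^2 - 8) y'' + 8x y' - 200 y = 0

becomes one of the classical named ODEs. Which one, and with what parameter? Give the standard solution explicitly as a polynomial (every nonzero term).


All three coefficients share the factor -8; dividing through by -8 gives  (1 - x^2) y'' - x y' + 25 y = 0.
This matches the Chebyshev equation (1 - x^2) y'' - x y' + n^2 y = 0 (note the -x y' term, not -2x y') with n^2 = 25, so n = 5; the polynomial solution is T_5(x).
With y = sum_k a_k x^k, matching x^k gives (k+2)(k+1) a_{k+2} = (k^2 - n^2) a_k = (k - 5)(k + 5) a_k. The right side vanishes at k = 5, so the series with the parity of 5 terminates at degree 5.
Standard normalization: leading coefficient of T_n is 2^(n-1), so a_5 = 2^4 = 16. Work downward with a_k = (k+1)(k+2) a_{k+2} / ((k - 5)(k + 5)):
  a_3 = (4)(5)(16) / ((3 - 5)(3 + 5)) = 320/(-16) = -20
  a_1 = (2)(3)(-20) / ((1 - 5)(1 + 5)) = -120/(-24) = 5
Hence T_5(x) = 16 x^5 - 20 x^3 + 5 x.

T_5(x); series = 16 x^5 - 20 x^3 + 5 x


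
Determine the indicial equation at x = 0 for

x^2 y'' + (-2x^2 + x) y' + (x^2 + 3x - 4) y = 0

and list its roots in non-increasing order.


Divide by x^2 to reach normal form y'' + P_1(x) y' + P_2(x) y = 0 with P_1(x) = -2 + 1/x and P_2(x) = 1 + 3/x - 4/x^2.
x = 0 is a singular point because the y'-coefficient -2 + 1/x has a pole at x = 0 and the y-coefficient 1 + 3/x - 4/x^2 has a pole at x = 0.
It is a regular singular point because x P_1(x) = p(x) = 1 - 2x and x^2 P_2(x) = q(x) = x^2 + 3x - 4 are polynomials, hence analytic at x = 0.
p(0) = 1,  q(0) = -4.
Indicial equation: r(r-1) + p(0) r + q(0) = 0, i.e. r^2 + (p(0) - 1) r + q(0) = 0, i.e. r^2 - 4 = 0.
Discriminant: (0)^2 - 4(-4) = 16, so r = (0 ± 4)/2.
Solving: r_1 = 2, r_2 = -2.

indicial: r^2 - 4 = 0; roots r_1 = 2, r_2 = -2


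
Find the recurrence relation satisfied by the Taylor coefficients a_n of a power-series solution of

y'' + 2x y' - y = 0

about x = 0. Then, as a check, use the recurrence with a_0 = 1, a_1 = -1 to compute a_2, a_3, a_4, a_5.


Substitute y = sum_n a_n x^n.
y''(x) has coefficient (n+2)(n+1) a_{n+2} at x^n;
2 x y'(x) has coefficient 2 n a_n at x^n (shift);
-y(x) has coefficient -1 a_n at x^n.
Matching x^n: (n+2)(n+1) a_{n+2} + (2n - 1) a_n = 0.
Thus a_{n+2} = (-2n + 1) / ((n+1)(n+2)) * a_n.

Check with a_0 = 1, a_1 = -1 (apply the recurrence for n = 0, 1, 2, 3): a_0 = 1, a_1 = -1, a_2 = 1/2, a_3 = 1/6, a_4 = -1/8, a_5 = -1/24.

a_(n+2) = (-2n + 1) / ((n+1)(n+2)) * a_n; check: a_0 = 1, a_1 = -1, a_2 = 1/2, a_3 = 1/6, a_4 = -1/8, a_5 = -1/24


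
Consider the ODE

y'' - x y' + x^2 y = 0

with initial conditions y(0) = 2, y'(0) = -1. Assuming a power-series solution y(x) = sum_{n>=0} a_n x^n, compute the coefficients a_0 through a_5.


Ansatz: y(x) = sum_{n>=0} a_n x^n, so y'(x) = sum_{n>=1} n a_n x^(n-1) and y''(x) = sum_{n>=2} n(n-1) a_n x^(n-2).
Substitute into P(x) y'' + Q(x) y' + R(x) y = 0 with P(x) = 1, Q(x) = -x, R(x) = x^2, and match powers of x.
Initial conditions: a_0 = 2, a_1 = -1.
Setting the coefficient of each power of x to zero and solving order by order (substituting the coefficients already found):
  x^0: 2 a_2 = 0  ->  a_2 = 0
  x^1: 6 a_3 - a_1 = 0  ->  6 a_3 = a_1 = -1  ->  a_3 = -1/6
  x^2: 12 a_4 - 2 a_2 + a_0 = 0  ->  12 a_4 = 2 a_2 - a_0 = -2  ->  a_4 = -1/6
  x^3: 20 a_5 - 3 a_3 + a_1 = 0  ->  20 a_5 = 3 a_3 - a_1 = 1/2  ->  a_5 = 1/40
Truncated series: y(x) = 2 - x - (1/6) x^3 - (1/6) x^4 + (1/40) x^5 + O(x^6).

a_0 = 2; a_1 = -1; a_2 = 0; a_3 = -1/6; a_4 = -1/6; a_5 = 1/40


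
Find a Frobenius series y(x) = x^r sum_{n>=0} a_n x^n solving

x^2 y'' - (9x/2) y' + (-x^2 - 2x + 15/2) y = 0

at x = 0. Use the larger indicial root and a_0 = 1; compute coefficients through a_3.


Write in Frobenius form y'' + (p(x)/x) y' + (q(x)/x^2) y = 0:
  p(x) = -9/2,  q(x) = -x^2 - 2x + 15/2.
Indicial equation: r(r-1) + (-9/2) r + (15/2) = 0 -> roots r_1 = 3, r_2 = 5/2.
Take r = r_1 = 3. Let y(x) = x^r sum_{n>=0} a_n x^n with a_0 = 1.
Substitute y = x^r sum a_n x^n and match x^{r+n}. The recurrence is
  D(n) a_n - 2 a_{n-1} - 1 a_{n-2} = 0,  where D(n) = (r+n)(r+n-1) + (-9/2)(r+n) + (15/2).
  a_n = [2 a_{n-1} + 1 a_{n-2}] / D(n).
Since the indicial polynomial factors as (r - r_1)(r - r_2), D(n) = (r_1 + n - r_1)(r_1 + n - r_2) = n(n + 1/2).
Evaluating step by step (a_0 = 1):
  n = 1: D(1) = 1(1 + 1/2) = 3/2; numerator = 2(1) = 2; a_1 = (2)/(3/2) = 4/3
  n = 2: D(2) = 2(2 + 1/2) = 5; numerator = 2(4/3) + 1(1) = 11/3; a_2 = (11/3)/(5) = 11/15
  n = 3: D(3) = 3(3 + 1/2) = 21/2; numerator = 2(11/15) + 1(4/3) = 14/5; a_3 = (14/5)/(21/2) = 4/15

r = 3; a_0 = 1; a_1 = 4/3; a_2 = 11/15; a_3 = 4/15


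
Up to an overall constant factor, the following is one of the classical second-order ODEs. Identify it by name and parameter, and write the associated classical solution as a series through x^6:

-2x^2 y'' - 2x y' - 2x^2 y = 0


All three coefficients share the factor -2; dividing through by -2 gives  x^2 y'' + x y' + x^2 y = 0.
This matches the Bessel equation x^2 y'' + x y' + (x^2 - nu^2) y = 0 with nu^2 = 0, so nu = 0; the solution bounded at x = 0 is J_0(x).
Frobenius at x = 0: indicial roots ±nu; for r = nu the recurrence k(k + 2nu) c_k = -c_{k-2} gives the standard series J_nu(x) = sum_{k>=0} (-1)^k / (k! (k+nu)!) (x/2)^(2k+nu). Evaluate the first 4 terms:
  k = 0: (-1)^0 / (0! * 0! * 2^0) x^0 = 1/(1*1*1) x^0 = (1) x^0
  k = 1: (-1)^1 / (1! * 1! * 2^2) x^2 = -1/(1*1*4) x^2 = (-1/4) x^2
  k = 2: (-1)^2 / (2! * 2! * 2^4) x^4 = 1/(2*2*16) x^4 = (1/64) x^4
  k = 3: (-1)^3 / (3! * 3! * 2^6) x^6 = -1/(6*6*64) x^6 = (-1/2304) x^6
Hence J_0(x) = -x^6/2304 + x^4/64 - x^2/4 + 1 + ....

J_0(x); series = -x^6/2304 + x^4/64 - x^2/4 + 1


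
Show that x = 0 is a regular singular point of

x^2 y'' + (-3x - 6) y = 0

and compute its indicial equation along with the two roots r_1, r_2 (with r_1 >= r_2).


Divide by x^2 to reach normal form y'' + P_1(x) y' + P_2(x) y = 0 with P_1(x) = 0 and P_2(x) = -3/x - 6/x^2.
x = 0 is a singular point because the y-coefficient -3/x - 6/x^2 has a pole at x = 0.
It is a regular singular point because x P_1(x) = p(x) = 0 and x^2 P_2(x) = q(x) = -3x - 6 are polynomials, hence analytic at x = 0.
p(0) = 0,  q(0) = -6.
Indicial equation: r(r-1) + p(0) r + q(0) = 0, i.e. r^2 + (p(0) - 1) r + q(0) = 0, i.e. r^2 - 1 r - 6 = 0.
Discriminant: (-1)^2 - 4(-6) = 25, so r = (1 ± 5)/2.
Solving: r_1 = 3, r_2 = -2.

indicial: r^2 - 1 r - 6 = 0; roots r_1 = 3, r_2 = -2


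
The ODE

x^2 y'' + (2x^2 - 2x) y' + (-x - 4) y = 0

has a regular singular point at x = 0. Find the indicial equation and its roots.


Divide by x^2 to reach normal form y'' + P_1(x) y' + P_2(x) y = 0 with P_1(x) = 2 - 2/x and P_2(x) = -1/x - 4/x^2.
x = 0 is a singular point because the y'-coefficient 2 - 2/x has a pole at x = 0 and the y-coefficient -1/x - 4/x^2 has a pole at x = 0.
It is a regular singular point because x P_1(x) = p(x) = 2x - 2 and x^2 P_2(x) = q(x) = -x - 4 are polynomials, hence analytic at x = 0.
p(0) = -2,  q(0) = -4.
Indicial equation: r(r-1) + p(0) r + q(0) = 0, i.e. r^2 + (p(0) - 1) r + q(0) = 0, i.e. r^2 - 3 r - 4 = 0.
Discriminant: (-3)^2 - 4(-4) = 25, so r = (3 ± 5)/2.
Solving: r_1 = 4, r_2 = -1.

indicial: r^2 - 3 r - 4 = 0; roots r_1 = 4, r_2 = -1


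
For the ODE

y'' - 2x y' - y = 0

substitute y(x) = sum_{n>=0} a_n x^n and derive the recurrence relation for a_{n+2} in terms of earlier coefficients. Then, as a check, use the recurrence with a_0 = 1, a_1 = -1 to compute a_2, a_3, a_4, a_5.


Substitute y = sum_n a_n x^n.
y''(x) has coefficient (n+2)(n+1) a_{n+2} at x^n;
-2 x y'(x) has coefficient -2 n a_n at x^n (shift);
-y(x) has coefficient -1 a_n at x^n.
Matching x^n: (n+2)(n+1) a_{n+2} + (-2n - 1) a_n = 0.
Thus a_{n+2} = (2n + 1) / ((n+1)(n+2)) * a_n.

Check with a_0 = 1, a_1 = -1 (apply the recurrence for n = 0, 1, 2, 3): a_0 = 1, a_1 = -1, a_2 = 1/2, a_3 = -1/2, a_4 = 5/24, a_5 = -7/40.

a_(n+2) = (2n + 1) / ((n+1)(n+2)) * a_n; check: a_0 = 1, a_1 = -1, a_2 = 1/2, a_3 = -1/2, a_4 = 5/24, a_5 = -7/40


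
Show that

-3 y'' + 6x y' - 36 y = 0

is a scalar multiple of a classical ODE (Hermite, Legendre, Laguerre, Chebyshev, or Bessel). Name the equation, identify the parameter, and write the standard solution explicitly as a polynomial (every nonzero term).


All three coefficients share the factor -3; dividing through by -3 gives  y'' - 2x y' + 12 y = 0.
This matches the Hermite equation y'' - 2x y' + 2n y = 0 with 2n = 12, so n = 6; the polynomial solution is H_6(x).
With y = sum_k a_k x^k, matching x^k gives (k+2)(k+1) a_{k+2} = 2(k - n) a_k = 2(k - 6) a_k. The right side vanishes at k = 6, so the series with the parity of 6 terminates at degree 6.
Standard normalization: leading coefficient of H_n is 2^n, so a_6 = 2^6 = 64. Work downward with a_k = (k+1)(k+2) a_{k+2} / (2(k - n)):
  a_4 = (5)(6)(64) / (2(4 - 6)) = 1920/(-4) = -480
  a_2 = (3)(4)(-480) / (2(2 - 6)) = -5760/(-8) = 720
  a_0 = (1)(2)(720) / (2(0 - 6)) = 1440/(-12) = -120
Hence H_6(x) = 64 x^6 - 480 x^4 + 720 x^2 - 120.

H_6(x); series = 64 x^6 - 480 x^4 + 720 x^2 - 120


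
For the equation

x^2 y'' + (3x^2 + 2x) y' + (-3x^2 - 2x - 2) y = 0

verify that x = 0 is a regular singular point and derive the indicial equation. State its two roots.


Divide by x^2 to reach normal form y'' + P_1(x) y' + P_2(x) y = 0 with P_1(x) = 3 + 2/x and P_2(x) = -3 - 2/x - 2/x^2.
x = 0 is a singular point because the y'-coefficient 3 + 2/x has a pole at x = 0 and the y-coefficient -3 - 2/x - 2/x^2 has a pole at x = 0.
It is a regular singular point because x P_1(x) = p(x) = 3x + 2 and x^2 P_2(x) = q(x) = -3x^2 - 2x - 2 are polynomials, hence analytic at x = 0.
p(0) = 2,  q(0) = -2.
Indicial equation: r(r-1) + p(0) r + q(0) = 0, i.e. r^2 + (p(0) - 1) r + q(0) = 0, i.e. r^2 + 1 r - 2 = 0.
Discriminant: (1)^2 - 4(-2) = 9, so r = (-1 ± 3)/2.
Solving: r_1 = 1, r_2 = -2.

indicial: r^2 + 1 r - 2 = 0; roots r_1 = 1, r_2 = -2


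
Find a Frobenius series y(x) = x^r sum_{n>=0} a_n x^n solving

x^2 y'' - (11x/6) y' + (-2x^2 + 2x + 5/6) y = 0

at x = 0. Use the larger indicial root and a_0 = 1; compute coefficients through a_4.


Write in Frobenius form y'' + (p(x)/x) y' + (q(x)/x^2) y = 0:
  p(x) = -11/6,  q(x) = -2x^2 + 2x + 5/6.
Indicial equation: r(r-1) + (-11/6) r + (5/6) = 0 -> roots r_1 = 5/2, r_2 = 1/3.
Take r = r_1 = 5/2. Let y(x) = x^r sum_{n>=0} a_n x^n with a_0 = 1.
Substitute y = x^r sum a_n x^n and match x^{r+n}. The recurrence is
  D(n) a_n + 2 a_{n-1} - 2 a_{n-2} = 0,  where D(n) = (r+n)(r+n-1) + (-11/6)(r+n) + (5/6).
  a_n = [-2 a_{n-1} + 2 a_{n-2}] / D(n).
Since the indicial polynomial factors as (r - r_1)(r - r_2), D(n) = (r_1 + n - r_1)(r_1 + n - r_2) = n(n + 13/6).
Evaluating step by step (a_0 = 1):
  n = 1: D(1) = 1(1 + 13/6) = 19/6; numerator = -2(1) = -2; a_1 = (-2)/(19/6) = -12/19
  n = 2: D(2) = 2(2 + 13/6) = 25/3; numerator = -2(-12/19) + 2(1) = 62/19; a_2 = (62/19)/(25/3) = 186/475
  n = 3: D(3) = 3(3 + 13/6) = 31/2; numerator = -2(186/475) + 2(-12/19) = -972/475; a_3 = (-972/475)/(31/2) = -1944/14725
  n = 4: D(4) = 4(4 + 13/6) = 74/3; numerator = -2(-1944/14725) + 2(186/475) = 3084/2945; a_4 = (3084/2945)/(74/3) = 4626/108965

r = 5/2; a_0 = 1; a_1 = -12/19; a_2 = 186/475; a_3 = -1944/14725; a_4 = 4626/108965


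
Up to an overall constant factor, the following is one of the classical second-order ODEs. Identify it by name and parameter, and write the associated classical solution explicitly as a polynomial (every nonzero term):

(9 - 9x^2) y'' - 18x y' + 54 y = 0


All three coefficients share the factor 9; dividing through by 9 gives  (1 - x^2) y'' - 2x y' + 6 y = 0.
This matches the Legendre equation (1 - x^2) y'' - 2x y' + n(n+1) y = 0 (note the -2x y' term) with n(n+1) = 6, so n = 2; the polynomial solution is P_2(x).
With y = sum_k a_k x^k, matching x^k gives (k+2)(k+1) a_{k+2} = [k(k+1) - n(n+1)] a_k = (k - 2)(k + 3) a_k. The right side vanishes at k = 2, so the series with the parity of 2 terminates at degree 2.
Standard normalization (P_n(1) = 1): leading coefficient (2n)!/(2^n (n!)^2) = 24/(4*4) = 3/2, so a_2 = 3/2. Work downward with a_k = (k+1)(k+2) a_{k+2} / ((k - 2)(k + 3)):
  a_0 = (1)(2)(3/2) / ((0 - 2)(0 + 3)) = 3/(-6) = -1/2
Hence P_2(x) = 3 x^2/2 - 1/2.

P_2(x); series = 3 x^2/2 - 1/2
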